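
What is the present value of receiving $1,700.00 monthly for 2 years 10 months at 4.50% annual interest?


Present value of an ordinary annuity: PV = PMT × (1 − (1 + r)^(−n)) / r
Monthly rate r = 0.045/12 = 0.00375, n = 34
PV = $1,700.00 × (1 − (1 + 0.045/12)^(−34)) / (0.045/12)
PV = $1,700.00 × 31.865770
PV = $54,171.81

PV = PMT × (1-(1+r)^(-n))/r = $54,171.81


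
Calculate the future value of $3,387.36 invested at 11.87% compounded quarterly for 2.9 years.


Compound interest formula: A = P(1 + r/n)^(nt)
A = $3,387.36 × (1 + 0.1187/4)^(4 × 2.9)
Growth factor: (1 + 0.1187/4)^11.6 = 1.403854
A = $3,387.36 × 1.403854
A = $4,755.36

A = P(1 + r/n)^(nt) = $4,755.36


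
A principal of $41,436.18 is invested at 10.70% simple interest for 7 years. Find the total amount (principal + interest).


Total amount formula: A = P(1 + rt) = P + P·r·t
Interest: I = P × r × t = $41,436.18 × 0.107 × 7 = $31,035.70
A = P + I = $41,436.18 + $31,035.70 = $72,471.88

A = P + I = P(1 + rt) = $72,471.88


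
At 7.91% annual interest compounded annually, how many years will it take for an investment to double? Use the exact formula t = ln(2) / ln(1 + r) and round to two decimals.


Doubling condition: (1 + r)^t = 2
Take ln of both sides: t × ln(1 + r) = ln(2)
t = ln(2) / ln(1 + r)
t = 0.693147 / 0.076127
t = 9.11

t = ln(2) / ln(1 + r) = 9.11 years


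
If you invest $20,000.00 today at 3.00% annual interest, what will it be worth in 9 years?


Future value formula: FV = PV × (1 + r)^t
FV = $20,000.00 × (1 + 0.03)^9
FV = $20,000.00 × 1.304773
FV = $26,095.46

FV = PV × (1 + r)^t = $26,095.46


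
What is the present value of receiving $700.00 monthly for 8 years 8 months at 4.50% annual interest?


Present value of an ordinary annuity: PV = PMT × (1 − (1 + r)^(−n)) / r
Monthly rate r = 0.045/12 = 0.00375, n = 104
PV = $700.00 × (1 − (1 + 0.045/12)^(−104)) / (0.045/12)
PV = $700.00 × 85.986422
PV = $60,190.50

PV = PMT × (1-(1+r)^(-n))/r = $60,190.50


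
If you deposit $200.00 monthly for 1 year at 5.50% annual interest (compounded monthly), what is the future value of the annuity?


Future value of an ordinary annuity: FV = PMT × ((1 + r)^n − 1) / r
Monthly rate r = 0.055/12 ≈ 0.00458333, n = 12
FV = $200.00 × ((1 + 0.055/12)^12 − 1) / (0.055/12)
FV = $200.00 × 12.307170
FV = $2,461.43

FV = PMT × ((1+r)^n - 1)/r = $2,461.43


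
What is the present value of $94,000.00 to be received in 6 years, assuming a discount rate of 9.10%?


Present value formula: PV = FV / (1 + r)^t
PV = $94,000.00 / (1 + 0.091)^6
PV = $94,000.00 / 1.686353
PV = $55,741.59

PV = FV / (1 + r)^t = $55,741.59


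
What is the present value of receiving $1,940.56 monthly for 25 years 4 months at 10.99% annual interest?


Present value of an ordinary annuity: PV = PMT × (1 − (1 + r)^(−n)) / r
Monthly rate r = 0.1099/12 ≈ 0.00915833, n = 304
PV = $1,940.56 × (1 − (1 + 0.1099/12)^(−304)) / (0.1099/12)
PV = $1,940.56 × 102.358091
PV = $198,632.02

PV = PMT × (1-(1+r)^(-n))/r = $198,632.02


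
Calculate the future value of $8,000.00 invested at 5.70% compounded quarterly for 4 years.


Compound interest formula: A = P(1 + r/n)^(nt)
A = $8,000.00 × (1 + 0.057/4)^(4 × 4)
Growth factor: (1 + 0.057/4)^16 = 1.2540656
A = $8,000.00 × 1.2540656
A = $10,032.52

A = P(1 + r/n)^(nt) = $10,032.52


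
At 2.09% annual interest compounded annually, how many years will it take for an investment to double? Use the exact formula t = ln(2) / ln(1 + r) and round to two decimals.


Doubling condition: (1 + r)^t = 2
Take ln of both sides: t × ln(1 + r) = ln(2)
t = ln(2) / ln(1 + r)
t = 0.693147 / 0.020685
t = 33.51

t = ln(2) / ln(1 + r) = 33.51 years


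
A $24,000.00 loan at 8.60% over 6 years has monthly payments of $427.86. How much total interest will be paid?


Total paid over the life of the loan = PMT × n.
Total paid = $427.86 × 72 = $30,805.92
Total interest = total paid − principal = $30,805.92 − $24,000.00 = $6,805.92

Total interest = (PMT × n) - PV = $6,805.92


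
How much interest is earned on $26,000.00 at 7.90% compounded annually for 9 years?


Compound interest earned = final amount − principal.
A = P(1 + r/n)^(nt) = $26,000.00 × (1 + 0.079/1)^(1 × 9) = $51,542.60
Interest = A − P = $51,542.60 − $26,000.00 = $25,542.60

Interest = A - P = $25,542.60


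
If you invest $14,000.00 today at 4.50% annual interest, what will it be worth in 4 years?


Future value formula: FV = PV × (1 + r)^t
FV = $14,000.00 × (1 + 0.045)^4
FV = $14,000.00 × 1.1925186
FV = $16,695.26

FV = PV × (1 + r)^t = $16,695.26


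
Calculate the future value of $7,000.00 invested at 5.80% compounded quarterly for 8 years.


Compound interest formula: A = P(1 + r/n)^(nt)
A = $7,000.00 × (1 + 0.058/4)^(4 × 8)
Growth factor: (1 + 0.058/4)^32 = 1.585133
A = $7,000.00 × 1.585133
A = $11,095.93

A = P(1 + r/n)^(nt) = $11,095.93


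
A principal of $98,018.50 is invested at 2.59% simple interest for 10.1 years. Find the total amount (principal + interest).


Total amount formula: A = P(1 + rt) = P + P·r·t
Interest: I = P × r × t = $98,018.50 × 0.0259 × 10.1 = $25,640.66
A = P + I = $98,018.50 + $25,640.66 = $123,659.16

A = P + I = P(1 + rt) = $123,659.16


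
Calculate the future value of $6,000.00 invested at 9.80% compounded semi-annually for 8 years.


Compound interest formula: A = P(1 + r/n)^(nt)
A = $6,000.00 × (1 + 0.098/2)^(2 × 8)
Growth factor: (1 + 0.098/2)^16 = 2.149848
A = $6,000.00 × 2.149848
A = $12,899.09

A = P(1 + r/n)^(nt) = $12,899.09


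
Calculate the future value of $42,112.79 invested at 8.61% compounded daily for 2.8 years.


Compound interest formula: A = P(1 + r/n)^(nt)
A = $42,112.79 × (1 + 0.0861/365)^(365 × 2.8)
Growth factor: (1 + 0.0861/365)^1022 = 1.27258666
A = $42,112.79 × 1.27258666
A = $53,592.17

A = P(1 + r/n)^(nt) = $53,592.17


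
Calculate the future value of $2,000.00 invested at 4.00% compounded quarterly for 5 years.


Compound interest formula: A = P(1 + r/n)^(nt)
A = $2,000.00 × (1 + 0.04/4)^(4 × 5)
Growth factor: (1 + 0.04/4)^20 = 1.220190
A = $2,000.00 × 1.220190
A = $2,440.38

A = P(1 + r/n)^(nt) = $2,440.38


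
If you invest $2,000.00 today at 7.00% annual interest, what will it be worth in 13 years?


Future value formula: FV = PV × (1 + r)^t
FV = $2,000.00 × (1 + 0.07)^13
FV = $2,000.00 × 2.409845
FV = $4,819.69

FV = PV × (1 + r)^t = $4,819.69


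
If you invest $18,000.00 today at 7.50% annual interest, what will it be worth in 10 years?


Future value formula: FV = PV × (1 + r)^t
FV = $18,000.00 × (1 + 0.075)^10
FV = $18,000.00 × 2.0610316
FV = $37,098.57

FV = PV × (1 + r)^t = $37,098.57


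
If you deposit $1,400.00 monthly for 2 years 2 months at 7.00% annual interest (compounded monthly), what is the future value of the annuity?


Future value of an ordinary annuity: FV = PMT × ((1 + r)^n − 1) / r
Monthly rate r = 0.07/12 ≈ 0.00583333, n = 26
FV = $1,400.00 × ((1 + 0.07/12)^26 − 1) / (0.07/12)
FV = $1,400.00 × 27.987351
FV = $39,182.29

FV = PMT × ((1+r)^n - 1)/r = $39,182.29


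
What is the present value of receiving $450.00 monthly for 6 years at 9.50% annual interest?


Present value of an ordinary annuity: PV = PMT × (1 − (1 + r)^(−n)) / r
Monthly rate r = 0.095/12 ≈ 0.00791667, n = 72
PV = $450.00 × (1 − (1 + 0.095/12)^(−72)) / (0.095/12)
PV = $450.00 × 54.720488
PV = $24,624.22

PV = PMT × (1-(1+r)^(-n))/r = $24,624.22


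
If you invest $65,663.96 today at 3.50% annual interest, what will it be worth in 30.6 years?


Future value formula: FV = PV × (1 + r)^t
FV = $65,663.96 × (1 + 0.035)^30.6
FV = $65,663.96 × 2.8653304
FV = $188,148.94

FV = PV × (1 + r)^t = $188,148.94


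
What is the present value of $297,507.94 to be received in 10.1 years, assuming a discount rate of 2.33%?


Present value formula: PV = FV / (1 + r)^t
PV = $297,507.94 / (1 + 0.0233)^10.1
PV = $297,507.94 / 1.2619148
PV = $235,759.13

PV = FV / (1 + r)^t = $235,759.13


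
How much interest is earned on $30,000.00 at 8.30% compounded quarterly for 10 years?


Compound interest earned = final amount − principal.
A = P(1 + r/n)^(nt) = $30,000.00 × (1 + 0.083/4)^(4 × 10) = $68,217.66
Interest = A − P = $68,217.66 − $30,000.00 = $38,217.66

Interest = A - P = $38,217.66


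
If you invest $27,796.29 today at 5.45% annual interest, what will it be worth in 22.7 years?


Future value formula: FV = PV × (1 + r)^t
FV = $27,796.29 × (1 + 0.0545)^22.7
FV = $27,796.29 × 3.3354732
FV = $92,713.78

FV = PV × (1 + r)^t = $92,713.78


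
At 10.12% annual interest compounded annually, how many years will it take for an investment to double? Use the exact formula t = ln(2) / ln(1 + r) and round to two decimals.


Doubling condition: (1 + r)^t = 2
Take ln of both sides: t × ln(1 + r) = ln(2)
t = ln(2) / ln(1 + r)
t = 0.693147 / 0.096400
t = 7.19

t = ln(2) / ln(1 + r) = 7.19 years


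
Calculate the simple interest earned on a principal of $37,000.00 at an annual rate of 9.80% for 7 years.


Simple interest formula: I = P × r × t
I = $37,000.00 × 0.098 × 7
I = $25,382.00

I = P × r × t = $25,382.00


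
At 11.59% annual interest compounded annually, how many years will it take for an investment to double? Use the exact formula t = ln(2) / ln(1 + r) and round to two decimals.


Doubling condition: (1 + r)^t = 2
Take ln of both sides: t × ln(1 + r) = ln(2)
t = ln(2) / ln(1 + r)
t = 0.693147 / 0.109661
t = 6.32

t = ln(2) / ln(1 + r) = 6.32 years


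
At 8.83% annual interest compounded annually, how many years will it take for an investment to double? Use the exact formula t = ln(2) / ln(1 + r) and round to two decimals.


Doubling condition: (1 + r)^t = 2
Take ln of both sides: t × ln(1 + r) = ln(2)
t = ln(2) / ln(1 + r)
t = 0.693147 / 0.084617
t = 8.19

t = ln(2) / ln(1 + r) = 8.19 years


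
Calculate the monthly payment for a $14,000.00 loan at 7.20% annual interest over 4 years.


Loan payment formula: PMT = PV × r / (1 − (1 + r)^(−n))
Monthly rate r = 0.072/12 = 0.006, n = 48 months
Denominator: 1 − (1 + 0.072/12)^(−48) = 0.249593
PMT = $14,000.00 × (0.072/12) / 0.249593
PMT = $336.55 per month

PMT = PV × r / (1-(1+r)^(-n)) = $336.55/month


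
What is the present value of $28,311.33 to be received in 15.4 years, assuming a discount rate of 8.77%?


Present value formula: PV = FV / (1 + r)^t
PV = $28,311.33 / (1 + 0.0877)^15.4
PV = $28,311.33 / 3.649561
PV = $7,757.46

PV = FV / (1 + r)^t = $7,757.46


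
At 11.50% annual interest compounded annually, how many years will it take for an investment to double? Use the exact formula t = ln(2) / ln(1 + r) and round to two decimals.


Doubling condition: (1 + r)^t = 2
Take ln of both sides: t × ln(1 + r) = ln(2)
t = ln(2) / ln(1 + r)
t = 0.693147 / 0.108854
t = 6.37

t = ln(2) / ln(1 + r) = 6.37 years


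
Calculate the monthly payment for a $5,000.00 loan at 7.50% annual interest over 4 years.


Loan payment formula: PMT = PV × r / (1 − (1 + r)^(−n))
Monthly rate r = 0.075/12 = 0.00625, n = 48 months
Denominator: 1 − (1 + 0.075/12)^(−48) = 0.258490
PMT = $5,000.00 × (0.075/12) / 0.258490
PMT = $120.89 per month

PMT = PV × r / (1-(1+r)^(-n)) = $120.89/month


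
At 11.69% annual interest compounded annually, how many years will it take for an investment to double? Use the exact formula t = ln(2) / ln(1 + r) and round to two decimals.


Doubling condition: (1 + r)^t = 2
Take ln of both sides: t × ln(1 + r) = ln(2)
t = ln(2) / ln(1 + r)
t = 0.693147 / 0.110557
t = 6.27

t = ln(2) / ln(1 + r) = 6.27 years


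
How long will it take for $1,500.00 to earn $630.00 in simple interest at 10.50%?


Rearrange the simple interest formula for t:
I = P × r × t  ⇒  t = I / (P × r)
t = $630.00 / ($1,500.00 × 0.105)
t = 4

t = I/(P×r) = 4 years


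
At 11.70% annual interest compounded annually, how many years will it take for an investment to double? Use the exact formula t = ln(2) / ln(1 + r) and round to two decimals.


Doubling condition: (1 + r)^t = 2
Take ln of both sides: t × ln(1 + r) = ln(2)
t = ln(2) / ln(1 + r)
t = 0.693147 / 0.110647
t = 6.26

t = ln(2) / ln(1 + r) = 6.26 years


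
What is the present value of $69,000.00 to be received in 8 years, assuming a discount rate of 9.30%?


Present value formula: PV = FV / (1 + r)^t
PV = $69,000.00 / (1 + 0.093)^8
PV = $69,000.00 / 2.0368605
PV = $33,875.66

PV = FV / (1 + r)^t = $33,875.66


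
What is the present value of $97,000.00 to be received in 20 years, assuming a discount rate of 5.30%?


Present value formula: PV = FV / (1 + r)^t
PV = $97,000.00 / (1 + 0.053)^20
PV = $97,000.00 / 2.80910145
PV = $34,530.61

PV = FV / (1 + r)^t = $34,530.61


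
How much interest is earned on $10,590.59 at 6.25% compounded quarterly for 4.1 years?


Compound interest earned = final amount − principal.
A = P(1 + r/n)^(nt) = $10,590.59 × (1 + 0.0625/4)^(4 × 4.1) = $13,656.76
Interest = A − P = $13,656.76 − $10,590.59 = $3,066.17

Interest = A - P = $3,066.17


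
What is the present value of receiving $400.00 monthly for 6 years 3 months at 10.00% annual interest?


Present value of an ordinary annuity: PV = PMT × (1 − (1 + r)^(−n)) / r
Monthly rate r = 0.1/12 ≈ 0.00833333, n = 75
PV = $400.00 × (1 − (1 + 0.1/12)^(−75)) / (0.1/12)
PV = $400.00 × 55.602067
PV = $22,240.83

PV = PMT × (1-(1+r)^(-n))/r = $22,240.83


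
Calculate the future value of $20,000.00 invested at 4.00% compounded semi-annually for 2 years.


Compound interest formula: A = P(1 + r/n)^(nt)
A = $20,000.00 × (1 + 0.04/2)^(2 × 2)
Growth factor: (1 + 0.04/2)^4 = 1.082432
A = $20,000.00 × 1.082432
A = $21,648.64

A = P(1 + r/n)^(nt) = $21,648.64


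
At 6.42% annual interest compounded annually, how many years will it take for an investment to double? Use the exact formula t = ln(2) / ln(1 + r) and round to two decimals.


Doubling condition: (1 + r)^t = 2
Take ln of both sides: t × ln(1 + r) = ln(2)
t = ln(2) / ln(1 + r)
t = 0.693147 / 0.062223
t = 11.14

t = ln(2) / ln(1 + r) = 11.14 years


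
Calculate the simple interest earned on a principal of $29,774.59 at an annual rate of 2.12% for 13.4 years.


Simple interest formula: I = P × r × t
I = $29,774.59 × 0.0212 × 13.4
I = $8,458.37

I = P × r × t = $8,458.37


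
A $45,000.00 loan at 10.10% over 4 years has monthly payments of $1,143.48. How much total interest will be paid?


Total paid over the life of the loan = PMT × n.
Total paid = $1,143.48 × 48 = $54,887.04
Total interest = total paid − principal = $54,887.04 − $45,000.00 = $9,887.04

Total interest = (PMT × n) - PV = $9,887.04


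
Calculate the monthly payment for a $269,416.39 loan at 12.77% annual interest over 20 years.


Loan payment formula: PMT = PV × r / (1 − (1 + r)^(−n))
Monthly rate r = 0.1277/12 ≈ 0.01064167, n = 240 months
Denominator: 1 − (1 + 0.1277/12)^(−240) = 0.921174
PMT = $269,416.39 × (0.1277/12) / 0.921174
PMT = $3,112.38 per month

PMT = PV × r / (1-(1+r)^(-n)) = $3,112.38/month


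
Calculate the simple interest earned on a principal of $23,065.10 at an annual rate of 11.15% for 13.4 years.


Simple interest formula: I = P × r × t
I = $23,065.10 × 0.1115 × 13.4
I = $34,461.57

I = P × r × t = $34,461.57


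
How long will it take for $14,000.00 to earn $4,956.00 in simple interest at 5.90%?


Rearrange the simple interest formula for t:
I = P × r × t  ⇒  t = I / (P × r)
t = $4,956.00 / ($14,000.00 × 0.059)
t = 6

t = I/(P×r) = 6 years


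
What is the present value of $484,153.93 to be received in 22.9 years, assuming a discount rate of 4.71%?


Present value formula: PV = FV / (1 + r)^t
PV = $484,153.93 / (1 + 0.0471)^22.9
PV = $484,153.93 / 2.8689888
PV = $168,754.21

PV = FV / (1 + r)^t = $168,754.21


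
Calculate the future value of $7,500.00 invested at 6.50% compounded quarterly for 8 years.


Compound interest formula: A = P(1 + r/n)^(nt)
A = $7,500.00 × (1 + 0.065/4)^(4 × 8)
Growth factor: (1 + 0.065/4)^32 = 1.675012
A = $7,500.00 × 1.675012
A = $12,562.59

A = P(1 + r/n)^(nt) = $12,562.59


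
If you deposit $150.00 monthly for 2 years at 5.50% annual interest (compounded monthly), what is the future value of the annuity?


Future value of an ordinary annuity: FV = PMT × ((1 + r)^n − 1) / r
Monthly rate r = 0.055/12 ≈ 0.00458333, n = 24
FV = $150.00 × ((1 + 0.055/12)^24 − 1) / (0.055/12)
FV = $150.00 × 25.308560
FV = $3,796.28

FV = PMT × ((1+r)^n - 1)/r = $3,796.28


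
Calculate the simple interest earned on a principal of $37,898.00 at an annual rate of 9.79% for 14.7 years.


Simple interest formula: I = P × r × t
I = $37,898.00 × 0.0979 × 14.7
I = $54,540.15

I = P × r × t = $54,540.15


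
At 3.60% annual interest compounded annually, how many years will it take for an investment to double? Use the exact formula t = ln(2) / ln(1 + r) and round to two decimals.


Doubling condition: (1 + r)^t = 2
Take ln of both sides: t × ln(1 + r) = ln(2)
t = ln(2) / ln(1 + r)
t = 0.693147 / 0.035367
t = 19.60

t = ln(2) / ln(1 + r) = 19.60 years


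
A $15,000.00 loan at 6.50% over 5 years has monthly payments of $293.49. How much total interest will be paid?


Total paid over the life of the loan = PMT × n.
Total paid = $293.49 × 60 = $17,609.40
Total interest = total paid − principal = $17,609.40 − $15,000.00 = $2,609.40

Total interest = (PMT × n) - PV = $2,609.40


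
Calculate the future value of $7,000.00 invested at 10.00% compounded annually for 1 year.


Compound interest formula: A = P(1 + r/n)^(nt)
A = $7,000.00 × (1 + 0.1/1)^(1 × 1)
Growth factor: (1 + 0.1/1)^1 = 1.100000
A = $7,000.00 × 1.100000
A = $7,700.00

A = P(1 + r/n)^(nt) = $7,700.00


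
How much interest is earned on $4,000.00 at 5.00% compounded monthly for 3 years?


Compound interest earned = final amount − principal.
A = P(1 + r/n)^(nt) = $4,000.00 × (1 + 0.05/12)^(12 × 3) = $4,645.89
Interest = A − P = $4,645.89 − $4,000.00 = $645.89

Interest = A - P = $645.89


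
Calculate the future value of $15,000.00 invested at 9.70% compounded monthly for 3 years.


Compound interest formula: A = P(1 + r/n)^(nt)
A = $15,000.00 × (1 + 0.097/12)^(12 × 3)
Growth factor: (1 + 0.097/12)^36 = 1.3362005
A = $15,000.00 × 1.3362005
A = $20,043.01

A = P(1 + r/n)^(nt) = $20,043.01


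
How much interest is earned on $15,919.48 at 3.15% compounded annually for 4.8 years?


Compound interest earned = final amount − principal.
A = P(1 + r/n)^(nt) = $15,919.48 × (1 + 0.0315/1)^(1 × 4.8) = $18,474.86
Interest = A − P = $18,474.86 − $15,919.48 = $2,555.38

Interest = A - P = $2,555.38


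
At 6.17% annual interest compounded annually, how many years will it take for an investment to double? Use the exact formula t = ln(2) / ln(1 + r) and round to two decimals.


Doubling condition: (1 + r)^t = 2
Take ln of both sides: t × ln(1 + r) = ln(2)
t = ln(2) / ln(1 + r)
t = 0.693147 / 0.059871
t = 11.58

t = ln(2) / ln(1 + r) = 11.58 years


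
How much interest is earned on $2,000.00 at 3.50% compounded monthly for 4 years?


Compound interest earned = final amount − principal.
A = P(1 + r/n)^(nt) = $2,000.00 × (1 + 0.035/12)^(12 × 4) = $2,300.08
Interest = A − P = $2,300.08 − $2,000.00 = $300.08

Interest = A - P = $300.08


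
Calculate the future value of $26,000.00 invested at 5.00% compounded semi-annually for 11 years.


Compound interest formula: A = P(1 + r/n)^(nt)
A = $26,000.00 × (1 + 0.05/2)^(2 × 11)
Growth factor: (1 + 0.05/2)^22 = 1.7215714
A = $26,000.00 × 1.7215714
A = $44,760.86

A = P(1 + r/n)^(nt) = $44,760.86


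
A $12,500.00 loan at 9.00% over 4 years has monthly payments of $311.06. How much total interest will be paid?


Total paid over the life of the loan = PMT × n.
Total paid = $311.06 × 48 = $14,930.88
Total interest = total paid − principal = $14,930.88 − $12,500.00 = $2,430.88

Total interest = (PMT × n) - PV = $2,430.88


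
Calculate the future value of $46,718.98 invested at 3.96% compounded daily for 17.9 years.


Compound interest formula: A = P(1 + r/n)^(nt)
A = $46,718.98 × (1 + 0.0396/365)^(365 × 17.9)
Growth factor: (1 + 0.0396/365)^6533.5 = 2.031555
A = $46,718.98 × 2.031555
A = $94,912.18

A = P(1 + r/n)^(nt) = $94,912.18


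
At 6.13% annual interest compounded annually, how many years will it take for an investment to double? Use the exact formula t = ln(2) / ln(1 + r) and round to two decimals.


Doubling condition: (1 + r)^t = 2
Take ln of both sides: t × ln(1 + r) = ln(2)
t = ln(2) / ln(1 + r)
t = 0.693147 / 0.059495
t = 11.65

t = ln(2) / ln(1 + r) = 11.65 years


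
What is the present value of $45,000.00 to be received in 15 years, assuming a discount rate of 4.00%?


Present value formula: PV = FV / (1 + r)^t
PV = $45,000.00 / (1 + 0.04)^15
PV = $45,000.00 / 1.800944
PV = $24,986.90

PV = FV / (1 + r)^t = $24,986.90


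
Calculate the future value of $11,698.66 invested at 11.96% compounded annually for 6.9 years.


Compound interest formula: A = P(1 + r/n)^(nt)
A = $11,698.66 × (1 + 0.1196/1)^(1 × 6.9)
Growth factor: (1 + 0.1196/1)^6.9 = 2.180389
A = $11,698.66 × 2.180389
A = $25,507.63

A = P(1 + r/n)^(nt) = $25,507.63


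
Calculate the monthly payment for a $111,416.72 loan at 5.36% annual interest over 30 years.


Loan payment formula: PMT = PV × r / (1 − (1 + r)^(−n))
Monthly rate r = 0.0536/12 ≈ 0.00446667, n = 360 months
Denominator: 1 − (1 + 0.0536/12)^(−360) = 0.798994
PMT = $111,416.72 × (0.0536/12) / 0.798994
PMT = $622.86 per month

PMT = PV × r / (1-(1+r)^(-n)) = $622.86/month


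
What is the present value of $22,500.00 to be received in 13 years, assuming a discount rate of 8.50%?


Present value formula: PV = FV / (1 + r)^t
PV = $22,500.00 / (1 + 0.085)^13
PV = $22,500.00 / 2.887930
PV = $7,791.05

PV = FV / (1 + r)^t = $7,791.05


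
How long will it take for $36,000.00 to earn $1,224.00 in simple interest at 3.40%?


Rearrange the simple interest formula for t:
I = P × r × t  ⇒  t = I / (P × r)
t = $1,224.00 / ($36,000.00 × 0.034)
t = 1

t = I/(P×r) = 1 year


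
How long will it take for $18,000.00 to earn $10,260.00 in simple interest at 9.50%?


Rearrange the simple interest formula for t:
I = P × r × t  ⇒  t = I / (P × r)
t = $10,260.00 / ($18,000.00 × 0.095)
t = 6

t = I/(P×r) = 6 years


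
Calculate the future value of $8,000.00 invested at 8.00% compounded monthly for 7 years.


Compound interest formula: A = P(1 + r/n)^(nt)
A = $8,000.00 × (1 + 0.08/12)^(12 × 7)
Growth factor: (1 + 0.08/12)^84 = 1.747422
A = $8,000.00 × 1.747422
A = $13,979.38

A = P(1 + r/n)^(nt) = $13,979.38


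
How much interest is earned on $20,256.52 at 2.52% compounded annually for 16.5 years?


Compound interest earned = final amount − principal.
A = P(1 + r/n)^(nt) = $20,256.52 × (1 + 0.0252/1)^(1 × 16.5) = $30,542.65
Interest = A − P = $30,542.65 − $20,256.52 = $10,286.13

Interest = A - P = $10,286.13


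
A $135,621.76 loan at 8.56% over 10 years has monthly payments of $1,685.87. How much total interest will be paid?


Total paid over the life of the loan = PMT × n.
Total paid = $1,685.87 × 120 = $202,304.40
Total interest = total paid − principal = $202,304.40 − $135,621.76 = $66,682.64

Total interest = (PMT × n) - PV = $66,682.64


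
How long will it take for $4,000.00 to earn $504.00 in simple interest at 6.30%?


Rearrange the simple interest formula for t:
I = P × r × t  ⇒  t = I / (P × r)
t = $504.00 / ($4,000.00 × 0.063)
t = 2

t = I/(P×r) = 2 years


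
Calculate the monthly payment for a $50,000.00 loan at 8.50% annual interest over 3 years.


Loan payment formula: PMT = PV × r / (1 − (1 + r)^(−n))
Monthly rate r = 0.085/12 ≈ 0.00708333, n = 36 months
Denominator: 1 − (1 + 0.085/12)^(−36) = 0.2243866
PMT = $50,000.00 × (0.085/12) / 0.2243866
PMT = $1,578.38 per month

PMT = PV × r / (1-(1+r)^(-n)) = $1,578.38/month


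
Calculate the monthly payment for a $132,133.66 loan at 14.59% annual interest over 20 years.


Loan payment formula: PMT = PV × r / (1 − (1 + r)^(−n))
Monthly rate r = 0.1459/12 ≈ 0.01215833, n = 240 months
Denominator: 1 − (1 + 0.1459/12)^(−240) = 0.944999
PMT = $132,133.66 × (0.1459/12) / 0.944999
PMT = $1,700.03 per month

PMT = PV × r / (1-(1+r)^(-n)) = $1,700.03/month


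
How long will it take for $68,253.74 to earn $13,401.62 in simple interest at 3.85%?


Rearrange the simple interest formula for t:
I = P × r × t  ⇒  t = I / (P × r)
t = $13,401.62 / ($68,253.74 × 0.0385)
t = 5.1

t = I/(P×r) = 5.1 years


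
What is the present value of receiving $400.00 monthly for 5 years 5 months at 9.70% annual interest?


Present value of an ordinary annuity: PV = PMT × (1 − (1 + r)^(−n)) / r
Monthly rate r = 0.097/12 ≈ 0.00808333, n = 65
PV = $400.00 × (1 − (1 + 0.097/12)^(−65)) / (0.097/12)
PV = $400.00 × 50.405046
PV = $20,162.02

PV = PMT × (1-(1+r)^(-n))/r = $20,162.02


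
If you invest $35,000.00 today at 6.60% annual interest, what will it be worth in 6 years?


Future value formula: FV = PV × (1 + r)^t
FV = $35,000.00 × (1 + 0.066)^6
FV = $35,000.00 × 1.467382
FV = $51,358.37

FV = PV × (1 + r)^t = $51,358.37


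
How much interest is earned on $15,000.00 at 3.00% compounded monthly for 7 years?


Compound interest earned = final amount − principal.
A = P(1 + r/n)^(nt) = $15,000.00 × (1 + 0.03/12)^(12 × 7) = $18,500.32
Interest = A − P = $18,500.32 − $15,000.00 = $3,500.32

Interest = A - P = $3,500.32


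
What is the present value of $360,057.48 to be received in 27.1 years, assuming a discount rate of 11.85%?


Present value formula: PV = FV / (1 + r)^t
PV = $360,057.48 / (1 + 0.1185)^27.1
PV = $360,057.48 / 20.798657
PV = $17,311.57

PV = FV / (1 + r)^t = $17,311.57


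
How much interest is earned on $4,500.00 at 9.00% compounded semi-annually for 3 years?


Compound interest earned = final amount − principal.
A = P(1 + r/n)^(nt) = $4,500.00 × (1 + 0.09/2)^(2 × 3) = $5,860.17
Interest = A − P = $5,860.17 − $4,500.00 = $1,360.17

Interest = A - P = $1,360.17


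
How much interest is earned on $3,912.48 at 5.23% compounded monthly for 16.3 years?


Compound interest earned = final amount − principal.
A = P(1 + r/n)^(nt) = $3,912.48 × (1 + 0.0523/12)^(12 × 16.3) = $9,159.66
Interest = A − P = $9,159.66 − $3,912.48 = $5,247.18

Interest = A - P = $5,247.18


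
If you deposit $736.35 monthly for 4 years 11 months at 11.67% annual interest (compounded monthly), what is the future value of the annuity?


Future value of an ordinary annuity: FV = PMT × ((1 + r)^n − 1) / r
Monthly rate r = 0.1167/12 = 0.009725, n = 59
FV = $736.35 × ((1 + 0.1167/12)^59 − 1) / (0.1167/12)
FV = $736.35 × 79.181642
FV = $58,305.40

FV = PMT × ((1+r)^n - 1)/r = $58,305.40


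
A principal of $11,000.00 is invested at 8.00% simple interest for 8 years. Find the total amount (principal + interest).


Total amount formula: A = P(1 + rt) = P + P·r·t
Interest: I = P × r × t = $11,000.00 × 0.08 × 8 = $7,040.00
A = P + I = $11,000.00 + $7,040.00 = $18,040.00

A = P + I = P(1 + rt) = $18,040.00


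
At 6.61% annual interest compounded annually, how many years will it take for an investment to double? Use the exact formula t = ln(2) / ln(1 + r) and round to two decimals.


Doubling condition: (1 + r)^t = 2
Take ln of both sides: t × ln(1 + r) = ln(2)
t = ln(2) / ln(1 + r)
t = 0.693147 / 0.064007
t = 10.83

t = ln(2) / ln(1 + r) = 10.83 years


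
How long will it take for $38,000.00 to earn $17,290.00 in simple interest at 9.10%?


Rearrange the simple interest formula for t:
I = P × r × t  ⇒  t = I / (P × r)
t = $17,290.00 / ($38,000.00 × 0.091)
t = 5

t = I/(P×r) = 5 years


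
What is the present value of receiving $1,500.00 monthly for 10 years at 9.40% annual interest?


Present value of an ordinary annuity: PV = PMT × (1 − (1 + r)^(−n)) / r
Monthly rate r = 0.094/12 ≈ 0.00783333, n = 120
PV = $1,500.00 × (1 − (1 + 0.094/12)^(−120)) / (0.094/12)
PV = $1,500.00 × 77.609214
PV = $116,413.82

PV = PMT × (1-(1+r)^(-n))/r = $116,413.82


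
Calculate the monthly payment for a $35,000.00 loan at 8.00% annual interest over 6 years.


Loan payment formula: PMT = PV × r / (1 − (1 + r)^(−n))
Monthly rate r = 0.08/12 ≈ 0.00666667, n = 72 months
Denominator: 1 − (1 + 0.08/12)^(−72) = 0.380230
PMT = $35,000.00 × (0.08/12) / 0.380230
PMT = $613.66 per month

PMT = PV × r / (1-(1+r)^(-n)) = $613.66/month


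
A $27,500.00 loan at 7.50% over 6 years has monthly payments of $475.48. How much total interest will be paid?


Total paid over the life of the loan = PMT × n.
Total paid = $475.48 × 72 = $34,234.56
Total interest = total paid − principal = $34,234.56 − $27,500.00 = $6,734.56

Total interest = (PMT × n) - PV = $6,734.56


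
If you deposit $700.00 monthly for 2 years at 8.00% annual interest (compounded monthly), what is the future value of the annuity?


Future value of an ordinary annuity: FV = PMT × ((1 + r)^n − 1) / r
Monthly rate r = 0.08/12 ≈ 0.00666667, n = 24
FV = $700.00 × ((1 + 0.08/12)^24 − 1) / (0.08/12)
FV = $700.00 × 25.933190
FV = $18,153.23

FV = PMT × ((1+r)^n - 1)/r = $18,153.23


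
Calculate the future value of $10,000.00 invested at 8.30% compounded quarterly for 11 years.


Compound interest formula: A = P(1 + r/n)^(nt)
A = $10,000.00 × (1 + 0.083/4)^(4 × 11)
Growth factor: (1 + 0.083/4)^44 = 2.468613
A = $10,000.00 × 2.468613
A = $24,686.13

A = P(1 + r/n)^(nt) = $24,686.13


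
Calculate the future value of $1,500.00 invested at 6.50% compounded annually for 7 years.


Compound interest formula: A = P(1 + r/n)^(nt)
A = $1,500.00 × (1 + 0.065/1)^(1 × 7)
Growth factor: (1 + 0.065/1)^7 = 1.553987
A = $1,500.00 × 1.553987
A = $2,330.98

A = P(1 + r/n)^(nt) = $2,330.98


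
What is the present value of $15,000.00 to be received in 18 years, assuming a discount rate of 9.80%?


Present value formula: PV = FV / (1 + r)^t
PV = $15,000.00 / (1 + 0.098)^18
PV = $15,000.00 / 5.380741
PV = $2,787.72

PV = FV / (1 + r)^t = $2,787.72


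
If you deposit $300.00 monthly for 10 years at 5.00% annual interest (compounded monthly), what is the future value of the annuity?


Future value of an ordinary annuity: FV = PMT × ((1 + r)^n − 1) / r
Monthly rate r = 0.05/12 ≈ 0.00416667, n = 120
FV = $300.00 × ((1 + 0.05/12)^120 − 1) / (0.05/12)
FV = $300.00 × 155.282279
FV = $46,584.68

FV = PMT × ((1+r)^n - 1)/r = $46,584.68


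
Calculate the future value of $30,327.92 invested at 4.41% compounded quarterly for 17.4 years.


Compound interest formula: A = P(1 + r/n)^(nt)
A = $30,327.92 × (1 + 0.0441/4)^(4 × 17.4)
Growth factor: (1 + 0.0441/4)^69.6 = 2.1450028
A = $30,327.92 × 2.1450028
A = $65,053.47

A = P(1 + r/n)^(nt) = $65,053.47


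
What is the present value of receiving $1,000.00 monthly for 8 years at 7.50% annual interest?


Present value of an ordinary annuity: PV = PMT × (1 − (1 + r)^(−n)) / r
Monthly rate r = 0.075/12 = 0.00625, n = 96
PV = $1,000.00 × (1 − (1 + 0.075/12)^(−96)) / (0.075/12)
PV = $1,000.00 × 72.026024
PV = $72,026.02

PV = PMT × (1-(1+r)^(-n))/r = $72,026.02


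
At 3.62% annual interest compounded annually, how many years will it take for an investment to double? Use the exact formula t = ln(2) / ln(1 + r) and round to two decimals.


Doubling condition: (1 + r)^t = 2
Take ln of both sides: t × ln(1 + r) = ln(2)
t = ln(2) / ln(1 + r)
t = 0.693147 / 0.035560
t = 19.49

t = ln(2) / ln(1 + r) = 19.49 years


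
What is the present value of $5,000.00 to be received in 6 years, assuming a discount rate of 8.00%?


Present value formula: PV = FV / (1 + r)^t
PV = $5,000.00 / (1 + 0.08)^6
PV = $5,000.00 / 1.586874
PV = $3,150.85

PV = FV / (1 + r)^t = $3,150.85


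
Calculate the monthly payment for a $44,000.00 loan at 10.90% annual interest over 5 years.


Loan payment formula: PMT = PV × r / (1 − (1 + r)^(−n))
Monthly rate r = 0.109/12 ≈ 0.00908333, n = 60 months
Denominator: 1 − (1 + 0.109/12)^(−60) = 0.418730
PMT = $44,000.00 × (0.109/12) / 0.418730
PMT = $954.47 per month

PMT = PV × r / (1-(1+r)^(-n)) = $954.47/month


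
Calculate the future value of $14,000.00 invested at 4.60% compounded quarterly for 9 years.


Compound interest formula: A = P(1 + r/n)^(nt)
A = $14,000.00 × (1 + 0.046/4)^(4 × 9)
Growth factor: (1 + 0.046/4)^36 = 1.509287
A = $14,000.00 × 1.509287
A = $21,130.02

A = P(1 + r/n)^(nt) = $21,130.02


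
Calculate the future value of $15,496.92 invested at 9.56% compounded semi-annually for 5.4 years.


Compound interest formula: A = P(1 + r/n)^(nt)
A = $15,496.92 × (1 + 0.0956/2)^(2 × 5.4)
Growth factor: (1 + 0.0956/2)^10.8 = 1.6557953
A = $15,496.92 × 1.6557953
A = $25,659.73

A = P(1 + r/n)^(nt) = $25,659.73


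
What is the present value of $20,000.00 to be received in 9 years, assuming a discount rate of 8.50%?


Present value formula: PV = FV / (1 + r)^t
PV = $20,000.00 / (1 + 0.085)^9
PV = $20,000.00 / 2.083856
PV = $9,597.59

PV = FV / (1 + r)^t = $9,597.59


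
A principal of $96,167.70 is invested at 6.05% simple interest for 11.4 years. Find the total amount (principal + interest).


Total amount formula: A = P(1 + rt) = P + P·r·t
Interest: I = P × r × t = $96,167.70 × 0.0605 × 11.4 = $66,326.86
A = P + I = $96,167.70 + $66,326.86 = $162,494.56

A = P + I = P(1 + rt) = $162,494.56


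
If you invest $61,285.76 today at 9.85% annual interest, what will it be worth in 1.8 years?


Future value formula: FV = PV × (1 + r)^t
FV = $61,285.76 × (1 + 0.0985)^1.8
FV = $61,285.76 × 1.184241
FV = $72,577.11

FV = PV × (1 + r)^t = $72,577.11


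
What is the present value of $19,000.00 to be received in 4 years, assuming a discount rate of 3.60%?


Present value formula: PV = FV / (1 + r)^t
PV = $19,000.00 / (1 + 0.036)^4
PV = $19,000.00 / 1.151964
PV = $16,493.57

PV = FV / (1 + r)^t = $16,493.57


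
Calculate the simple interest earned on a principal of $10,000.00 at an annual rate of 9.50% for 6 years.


Simple interest formula: I = P × r × t
I = $10,000.00 × 0.095 × 6
I = $5,700.00

I = P × r × t = $5,700.00


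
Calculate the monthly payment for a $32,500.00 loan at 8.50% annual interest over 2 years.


Loan payment formula: PMT = PV × r / (1 − (1 + r)^(−n))
Monthly rate r = 0.085/12 ≈ 0.00708333, n = 24 months
Denominator: 1 − (1 + 0.085/12)^(−24) = 0.155829
PMT = $32,500.00 × (0.085/12) / 0.155829
PMT = $1,477.31 per month

PMT = PV × r / (1-(1+r)^(-n)) = $1,477.31/month


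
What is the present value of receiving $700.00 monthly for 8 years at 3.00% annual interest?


Present value of an ordinary annuity: PV = PMT × (1 − (1 + r)^(−n)) / r
Monthly rate r = 0.03/12 = 0.0025, n = 96
PV = $700.00 × (1 − (1 + 0.03/12)^(−96)) / (0.03/12)
PV = $700.00 × 85.254603
PV = $59,678.22

PV = PMT × (1-(1+r)^(-n))/r = $59,678.22


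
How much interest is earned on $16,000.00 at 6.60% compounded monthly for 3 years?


Compound interest earned = final amount − principal.
A = P(1 + r/n)^(nt) = $16,000.00 × (1 + 0.066/12)^(12 × 3) = $19,492.82
Interest = A − P = $19,492.82 − $16,000.00 = $3,492.82

Interest = A - P = $3,492.82


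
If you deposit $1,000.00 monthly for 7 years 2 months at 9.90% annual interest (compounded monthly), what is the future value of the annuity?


Future value of an ordinary annuity: FV = PMT × ((1 + r)^n − 1) / r
Monthly rate r = 0.099/12 = 0.00825, n = 86
FV = $1,000.00 × ((1 + 0.099/12)^86 − 1) / (0.099/12)
FV = $1,000.00 × 124.492820
FV = $124,492.82

FV = PMT × ((1+r)^n - 1)/r = $124,492.82


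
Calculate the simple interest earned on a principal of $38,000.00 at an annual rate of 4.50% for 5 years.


Simple interest formula: I = P × r × t
I = $38,000.00 × 0.045 × 5
I = $8,550.00

I = P × r × t = $8,550.00


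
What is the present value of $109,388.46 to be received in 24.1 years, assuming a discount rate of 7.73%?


Present value formula: PV = FV / (1 + r)^t
PV = $109,388.46 / (1 + 0.0773)^24.1
PV = $109,388.46 / 6.016079
PV = $18,182.68

PV = FV / (1 + r)^t = $18,182.68


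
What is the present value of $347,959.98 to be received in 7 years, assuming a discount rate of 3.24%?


Present value formula: PV = FV / (1 + r)^t
PV = $347,959.98 / (1 + 0.0324)^7
PV = $347,959.98 / 1.2500747
PV = $278,351.35

PV = FV / (1 + r)^t = $278,351.35


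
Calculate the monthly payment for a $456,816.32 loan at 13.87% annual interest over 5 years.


Loan payment formula: PMT = PV × r / (1 − (1 + r)^(−n))
Monthly rate r = 0.1387/12 ≈ 0.01155833, n = 60 months
Denominator: 1 − (1 + 0.1387/12)^(−60) = 0.4981845
PMT = $456,816.32 × (0.1387/12) / 0.4981845
PMT = $10,598.55 per month

PMT = PV × r / (1-(1+r)^(-n)) = $10,598.55/month


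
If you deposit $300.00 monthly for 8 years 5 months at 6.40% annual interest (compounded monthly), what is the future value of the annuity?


Future value of an ordinary annuity: FV = PMT × ((1 + r)^n − 1) / r
Monthly rate r = 0.064/12 ≈ 0.00533333, n = 101
FV = $300.00 × ((1 + 0.064/12)^101 − 1) / (0.064/12)
FV = $300.00 × 133.362972
FV = $40,008.89

FV = PMT × ((1+r)^n - 1)/r = $40,008.89


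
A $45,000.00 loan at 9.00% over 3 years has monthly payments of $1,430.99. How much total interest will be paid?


Total paid over the life of the loan = PMT × n.
Total paid = $1,430.99 × 36 = $51,515.64
Total interest = total paid − principal = $51,515.64 − $45,000.00 = $6,515.64

Total interest = (PMT × n) - PV = $6,515.64


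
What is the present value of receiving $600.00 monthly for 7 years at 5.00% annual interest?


Present value of an ordinary annuity: PV = PMT × (1 − (1 + r)^(−n)) / r
Monthly rate r = 0.05/12 ≈ 0.00416667, n = 84
PV = $600.00 × (1 − (1 + 0.05/12)^(−84)) / (0.05/12)
PV = $600.00 × 70.751835
PV = $42,451.10

PV = PMT × (1-(1+r)^(-n))/r = $42,451.10


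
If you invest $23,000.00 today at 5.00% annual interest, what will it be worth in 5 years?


Future value formula: FV = PV × (1 + r)^t
FV = $23,000.00 × (1 + 0.05)^5
FV = $23,000.00 × 1.2762816
FV = $29,354.48

FV = PV × (1 + r)^t = $29,354.48


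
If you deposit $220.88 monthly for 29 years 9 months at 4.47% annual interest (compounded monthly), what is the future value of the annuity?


Future value of an ordinary annuity: FV = PMT × ((1 + r)^n − 1) / r
Monthly rate r = 0.0447/12 = 0.003725, n = 357
FV = $220.88 × ((1 + 0.0447/12)^357 − 1) / (0.0447/12)
FV = $220.88 × 743.906908
FV = $164,314.16

FV = PMT × ((1+r)^n - 1)/r = $164,314.16


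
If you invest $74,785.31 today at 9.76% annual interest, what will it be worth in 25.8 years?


Future value formula: FV = PV × (1 + r)^t
FV = $74,785.31 × (1 + 0.0976)^25.8
FV = $74,785.31 × 11.0524291
FV = $826,559.34

FV = PV × (1 + r)^t = $826,559.34


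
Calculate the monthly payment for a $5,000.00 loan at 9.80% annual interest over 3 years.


Loan payment formula: PMT = PV × r / (1 − (1 + r)^(−n))
Monthly rate r = 0.098/12 ≈ 0.00816667, n = 36 months
Denominator: 1 − (1 + 0.098/12)^(−36) = 0.253833
PMT = $5,000.00 × (0.098/12) / 0.253833
PMT = $160.87 per month

PMT = PV × r / (1-(1+r)^(-n)) = $160.87/month


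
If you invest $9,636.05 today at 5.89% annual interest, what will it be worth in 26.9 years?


Future value formula: FV = PV × (1 + r)^t
FV = $9,636.05 × (1 + 0.0589)^26.9
FV = $9,636.05 × 4.6622774
FV = $44,925.94

FV = PV × (1 + r)^t = $44,925.94
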